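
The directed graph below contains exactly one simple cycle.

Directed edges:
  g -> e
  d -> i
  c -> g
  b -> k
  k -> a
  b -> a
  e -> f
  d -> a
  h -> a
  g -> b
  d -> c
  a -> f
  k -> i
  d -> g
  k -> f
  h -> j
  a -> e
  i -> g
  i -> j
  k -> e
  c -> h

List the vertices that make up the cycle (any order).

DFS with gray/black marking from i:
i gray
  g gray
    e gray
      f gray
      f black
    e black
    b gray
      a gray
        a→f: f black — skip
        a→e: e black — skip
      a black
      k gray
        k→f: f black — skip
        k→e: e black — skip
        k→i: i is gray → back edge
Back edge closes the cycle i → g → b → k → i; its vertices are {b, g, i, k}.

b, g, i, k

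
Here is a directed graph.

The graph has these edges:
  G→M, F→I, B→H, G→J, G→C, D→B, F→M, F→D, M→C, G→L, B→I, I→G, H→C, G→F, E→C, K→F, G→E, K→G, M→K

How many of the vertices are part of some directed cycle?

A vertex is on a directed cycle iff it belongs to a strongly connected component of size ≥ 2 (or has a self-loop).
The vertices on cycles are {B, D, F, G, I, K, M} — 7 in total.

7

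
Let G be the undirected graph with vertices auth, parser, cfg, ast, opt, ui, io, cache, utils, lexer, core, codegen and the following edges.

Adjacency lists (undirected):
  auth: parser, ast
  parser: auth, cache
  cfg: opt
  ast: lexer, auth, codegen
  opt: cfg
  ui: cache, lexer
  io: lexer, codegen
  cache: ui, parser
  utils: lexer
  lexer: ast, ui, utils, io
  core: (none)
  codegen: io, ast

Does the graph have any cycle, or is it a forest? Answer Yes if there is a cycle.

Yes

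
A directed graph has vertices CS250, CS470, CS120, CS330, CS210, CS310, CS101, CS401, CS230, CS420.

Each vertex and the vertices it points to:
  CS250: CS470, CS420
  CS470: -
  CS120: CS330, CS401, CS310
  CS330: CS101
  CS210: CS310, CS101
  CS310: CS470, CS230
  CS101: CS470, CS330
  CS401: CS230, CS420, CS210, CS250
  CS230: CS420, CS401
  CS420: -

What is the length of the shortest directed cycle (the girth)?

2

For each vertex v, BFS finds the shortest path from v back to v.
The shortest such closed walk is CS401 → CS230 → CS401, length 2.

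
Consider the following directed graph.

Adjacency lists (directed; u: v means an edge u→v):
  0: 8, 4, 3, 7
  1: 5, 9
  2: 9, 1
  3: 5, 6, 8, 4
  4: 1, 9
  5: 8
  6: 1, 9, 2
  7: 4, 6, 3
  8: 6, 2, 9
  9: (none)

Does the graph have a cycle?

Yes

DFS with white/gray/black marking, starting from 5:
5 gray
  8 gray
    6 gray
      1 gray
        1→5: 5 is gray → back edge
Back edge found, so a cycle exists: 5 → 8 → 6 → 1 → 5.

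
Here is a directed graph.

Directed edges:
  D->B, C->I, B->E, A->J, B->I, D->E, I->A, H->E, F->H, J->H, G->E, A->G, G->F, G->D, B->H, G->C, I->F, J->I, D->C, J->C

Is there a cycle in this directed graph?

DFS with white/gray/black marking, starting from C:
C gray
  I gray
    A gray
      J gray
        J→C: C is gray → back edge
Back edge found, so a cycle exists: C → I → A → J → C.

Yes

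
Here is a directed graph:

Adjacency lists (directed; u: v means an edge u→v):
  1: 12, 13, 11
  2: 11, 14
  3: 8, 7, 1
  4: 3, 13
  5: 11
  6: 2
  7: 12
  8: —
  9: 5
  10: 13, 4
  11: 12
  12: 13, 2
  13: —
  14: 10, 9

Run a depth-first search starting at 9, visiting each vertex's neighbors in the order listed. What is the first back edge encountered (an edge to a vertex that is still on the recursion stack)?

2→11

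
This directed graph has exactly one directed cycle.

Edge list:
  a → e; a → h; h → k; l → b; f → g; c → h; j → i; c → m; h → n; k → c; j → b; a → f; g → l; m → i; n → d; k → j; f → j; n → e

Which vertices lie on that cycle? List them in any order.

c, h, k

DFS with gray/black marking from h:
h gray
  k gray
    j gray
      i gray
      i black
      b gray
      b black
    j black
    c gray
      c→h: h is gray → back edge
Back edge closes the cycle h → k → c → h; its vertices are {c, h, k}.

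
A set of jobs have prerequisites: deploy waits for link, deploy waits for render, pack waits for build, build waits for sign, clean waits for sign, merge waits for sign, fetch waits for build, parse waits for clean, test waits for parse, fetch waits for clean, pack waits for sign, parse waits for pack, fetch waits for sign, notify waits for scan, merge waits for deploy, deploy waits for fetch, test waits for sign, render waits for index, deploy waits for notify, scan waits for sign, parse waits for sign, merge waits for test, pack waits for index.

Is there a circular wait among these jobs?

DFS with white/gray/black marking, starting from sign:
sign gray
sign black
build gray
  build→sign: sign black — skip
build black
scan gray
  scan→sign: sign black — skip
scan black
fetch gray
  clean gray
    clean→sign: sign black — skip
  clean black
  fetch→build: build black — skip
  fetch→sign: sign black — skip
fetch black
notify gray
  notify→scan: scan black — skip
notify black
deploy gray
  deploy→notify: notify black — skip
  link gray
  link black
  deploy→fetch: fetch black — skip
  render gray
    index gray
    index black
  render black
deploy black
pack gray
  pack→index: index black — skip
  pack→sign: sign black — skip
  pack→build: build black — skip
pack black
test gray
  test→sign: sign black — skip
  parse gray
    parse→pack: pack black — skip
    parse→sign: sign black — skip
    parse→clean: clean black — skip
  parse black
test black
merge gray
  merge→test: test black — skip
  merge→deploy: deploy black — skip
  merge→sign: sign black — skip
merge black
Every edge goes to a white or black vertex — no back edge, so the graph is acyclic.

No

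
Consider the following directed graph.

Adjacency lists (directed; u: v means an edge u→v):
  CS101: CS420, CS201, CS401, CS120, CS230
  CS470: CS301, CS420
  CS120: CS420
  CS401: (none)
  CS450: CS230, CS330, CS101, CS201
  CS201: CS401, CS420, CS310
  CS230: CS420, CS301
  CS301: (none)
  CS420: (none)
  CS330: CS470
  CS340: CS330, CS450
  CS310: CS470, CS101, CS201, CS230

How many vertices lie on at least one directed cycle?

A vertex is on a directed cycle iff it belongs to a strongly connected component of size ≥ 2 (or has a self-loop).
The vertices on cycles are {CS101, CS201, CS310} — 3 in total.

3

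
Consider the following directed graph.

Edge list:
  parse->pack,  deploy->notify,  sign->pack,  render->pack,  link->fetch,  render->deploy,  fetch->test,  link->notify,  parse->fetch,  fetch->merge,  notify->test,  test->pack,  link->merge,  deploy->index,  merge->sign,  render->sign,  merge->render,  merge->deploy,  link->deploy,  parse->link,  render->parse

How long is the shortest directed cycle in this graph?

For each vertex v, BFS finds the shortest path from v back to v.
The shortest such closed walk is parse → link → merge → render → parse, length 4.

4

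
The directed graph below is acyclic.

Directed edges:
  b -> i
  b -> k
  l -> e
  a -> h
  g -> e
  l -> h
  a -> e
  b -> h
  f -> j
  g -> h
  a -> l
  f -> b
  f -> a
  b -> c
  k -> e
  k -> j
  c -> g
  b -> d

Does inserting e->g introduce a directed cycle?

Yes

Adding e→g creates a cycle iff g can already reach e.
Path from g: g → e.
So g → … → e → g is a cycle.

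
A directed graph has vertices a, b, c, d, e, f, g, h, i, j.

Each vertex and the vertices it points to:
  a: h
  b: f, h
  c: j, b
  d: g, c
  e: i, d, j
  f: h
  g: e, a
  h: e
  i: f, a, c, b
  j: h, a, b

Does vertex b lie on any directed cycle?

Yes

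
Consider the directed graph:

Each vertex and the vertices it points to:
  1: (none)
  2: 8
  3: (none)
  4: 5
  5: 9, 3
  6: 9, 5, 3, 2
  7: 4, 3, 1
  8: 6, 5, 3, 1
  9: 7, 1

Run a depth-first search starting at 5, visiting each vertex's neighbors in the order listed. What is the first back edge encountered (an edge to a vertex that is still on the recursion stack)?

DFS from 5 (visiting each vertex's neighbors in the order listed); mark gray on enter, black on exit:
5 gray
  9 gray
    7 gray
      4 gray
        4→5: 5 is gray → back edge
First back edge: 4 → 5.

4->5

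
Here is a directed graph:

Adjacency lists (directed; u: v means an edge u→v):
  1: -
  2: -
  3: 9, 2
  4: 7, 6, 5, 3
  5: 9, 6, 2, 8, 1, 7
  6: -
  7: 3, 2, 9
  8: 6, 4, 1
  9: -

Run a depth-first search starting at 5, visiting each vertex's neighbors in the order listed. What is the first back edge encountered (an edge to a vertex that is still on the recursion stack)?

DFS from 5 (visiting each vertex's neighbors in the order listed); mark gray on enter, black on exit:
5 gray
  9 gray
  9 black
  6 gray
  6 black
  2 gray
  2 black
  8 gray
    8→6: 6 black — skip
    4 gray
      7 gray
        3 gray
          3→9: 9 black — skip
          3→2: 2 black — skip
        3 black
        7→2: 2 black — skip
        7→9: 9 black — skip
      7 black
      4→6: 6 black — skip
      4→5: 5 is gray → back edge
First back edge: 4 → 5.

4->5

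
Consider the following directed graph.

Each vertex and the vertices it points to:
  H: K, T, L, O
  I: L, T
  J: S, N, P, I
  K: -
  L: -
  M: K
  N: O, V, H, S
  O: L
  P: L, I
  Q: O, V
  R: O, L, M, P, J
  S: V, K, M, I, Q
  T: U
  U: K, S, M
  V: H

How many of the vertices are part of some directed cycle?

A vertex is on a directed cycle iff it belongs to a strongly connected component of size ≥ 2 (or has a self-loop).
The vertices on cycles are {H, I, Q, S, T, U, V} — 7 in total.

7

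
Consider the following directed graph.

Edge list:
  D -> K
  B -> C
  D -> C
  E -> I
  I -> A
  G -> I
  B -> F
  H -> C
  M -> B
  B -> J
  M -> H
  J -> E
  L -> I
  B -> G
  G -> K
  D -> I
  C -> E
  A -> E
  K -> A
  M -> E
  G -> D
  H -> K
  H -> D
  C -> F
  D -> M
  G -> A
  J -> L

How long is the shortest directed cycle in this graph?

For each vertex v, BFS finds the shortest path from v back to v.
The shortest such closed walk is M → H → D → M, length 3.

3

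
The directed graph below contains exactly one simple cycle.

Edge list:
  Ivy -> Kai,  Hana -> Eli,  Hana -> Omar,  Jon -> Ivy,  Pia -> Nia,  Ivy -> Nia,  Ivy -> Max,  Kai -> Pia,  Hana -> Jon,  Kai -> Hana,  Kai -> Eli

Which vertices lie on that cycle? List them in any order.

Ivy, Jon, Kai, Hana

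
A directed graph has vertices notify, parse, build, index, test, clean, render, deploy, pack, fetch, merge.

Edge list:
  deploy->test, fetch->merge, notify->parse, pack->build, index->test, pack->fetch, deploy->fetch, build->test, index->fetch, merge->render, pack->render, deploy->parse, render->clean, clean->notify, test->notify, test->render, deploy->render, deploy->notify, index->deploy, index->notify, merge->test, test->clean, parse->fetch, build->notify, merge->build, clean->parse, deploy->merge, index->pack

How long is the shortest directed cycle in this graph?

For each vertex v, BFS finds the shortest path from v back to v.
The shortest such closed walk is merge → build → notify → parse → fetch → merge, length 5.

5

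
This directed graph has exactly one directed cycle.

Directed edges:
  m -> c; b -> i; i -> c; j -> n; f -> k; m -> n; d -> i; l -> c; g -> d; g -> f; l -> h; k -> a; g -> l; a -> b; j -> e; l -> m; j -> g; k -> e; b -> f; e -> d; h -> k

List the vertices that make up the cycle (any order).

a, b, f, k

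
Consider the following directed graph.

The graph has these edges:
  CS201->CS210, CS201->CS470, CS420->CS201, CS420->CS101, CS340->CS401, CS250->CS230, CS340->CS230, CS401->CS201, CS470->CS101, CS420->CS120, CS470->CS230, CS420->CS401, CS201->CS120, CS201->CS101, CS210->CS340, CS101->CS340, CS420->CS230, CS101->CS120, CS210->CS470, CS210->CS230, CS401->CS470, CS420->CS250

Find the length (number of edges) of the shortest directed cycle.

4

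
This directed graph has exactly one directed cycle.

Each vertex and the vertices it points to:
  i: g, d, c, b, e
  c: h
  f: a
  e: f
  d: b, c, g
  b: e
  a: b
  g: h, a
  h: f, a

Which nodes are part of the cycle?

DFS with gray/black marking from b:
b gray
  e gray
    f gray
      a gray
        a→b: b is gray → back edge
Back edge closes the cycle b → e → f → a → b; its vertices are {a, b, e, f}.

a, b, e, f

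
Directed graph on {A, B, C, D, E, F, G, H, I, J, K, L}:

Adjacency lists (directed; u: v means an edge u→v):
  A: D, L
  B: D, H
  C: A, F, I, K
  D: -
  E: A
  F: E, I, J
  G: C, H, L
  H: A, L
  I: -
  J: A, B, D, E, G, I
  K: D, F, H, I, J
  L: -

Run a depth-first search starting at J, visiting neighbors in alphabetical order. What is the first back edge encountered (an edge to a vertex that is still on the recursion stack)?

DFS from J (visiting neighbors in alphabetical order); mark gray on enter, black on exit:
J gray
  A gray
    D gray
    D black
    L gray
    L black
  A black
  B gray
    B→D: D black — skip
    H gray
      H→A: A black — skip
      H→L: L black — skip
    H black
  B black
  J→D: D black — skip
  E gray
    E→A: A black — skip
  E black
  G gray
    C gray
      C→A: A black — skip
      F gray
        F→E: E black — skip
        I gray
        I black
        F→J: J is gray → back edge
First back edge: F → J.

F→J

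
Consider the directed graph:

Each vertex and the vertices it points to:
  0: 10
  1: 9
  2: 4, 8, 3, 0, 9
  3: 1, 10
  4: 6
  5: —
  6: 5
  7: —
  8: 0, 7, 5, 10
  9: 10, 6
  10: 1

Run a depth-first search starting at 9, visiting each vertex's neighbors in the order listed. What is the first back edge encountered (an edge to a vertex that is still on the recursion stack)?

DFS from 9 (visiting each vertex's neighbors in the order listed); mark gray on enter, black on exit:
9 gray
  10 gray
    1 gray
      1→9: 9 is gray → back edge
First back edge: 1 → 9.

1->9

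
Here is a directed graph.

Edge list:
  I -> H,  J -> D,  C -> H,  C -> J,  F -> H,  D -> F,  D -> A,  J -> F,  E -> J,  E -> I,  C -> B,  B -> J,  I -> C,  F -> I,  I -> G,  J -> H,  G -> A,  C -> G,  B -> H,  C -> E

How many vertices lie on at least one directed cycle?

A vertex is on a directed cycle iff it belongs to a strongly connected component of size ≥ 2 (or has a self-loop).
The vertices on cycles are {B, C, D, E, F, I, J} — 7 in total.

7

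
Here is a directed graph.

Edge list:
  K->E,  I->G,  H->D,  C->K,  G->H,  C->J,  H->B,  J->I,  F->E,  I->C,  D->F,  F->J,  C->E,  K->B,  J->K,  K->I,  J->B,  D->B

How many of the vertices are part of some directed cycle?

8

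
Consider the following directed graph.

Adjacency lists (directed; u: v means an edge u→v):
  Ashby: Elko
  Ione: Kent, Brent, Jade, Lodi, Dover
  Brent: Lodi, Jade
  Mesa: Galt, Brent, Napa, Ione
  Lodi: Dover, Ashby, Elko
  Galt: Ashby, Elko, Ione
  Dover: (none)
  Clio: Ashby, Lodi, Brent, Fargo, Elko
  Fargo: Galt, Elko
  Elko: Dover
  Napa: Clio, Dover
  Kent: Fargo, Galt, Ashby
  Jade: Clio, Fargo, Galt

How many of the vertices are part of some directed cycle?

7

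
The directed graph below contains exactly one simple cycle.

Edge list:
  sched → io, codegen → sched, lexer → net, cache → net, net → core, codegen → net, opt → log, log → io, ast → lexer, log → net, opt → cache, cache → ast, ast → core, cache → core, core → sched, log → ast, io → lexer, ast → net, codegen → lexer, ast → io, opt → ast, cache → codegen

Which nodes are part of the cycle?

io, net, core, lexer, sched

DFS with gray/black marking from io:
io gray
  lexer gray
    net gray
      core gray
        sched gray
          sched→io: io is gray → back edge
Back edge closes the cycle io → lexer → net → core → sched → io; its vertices are {io, net, core, lexer, sched}.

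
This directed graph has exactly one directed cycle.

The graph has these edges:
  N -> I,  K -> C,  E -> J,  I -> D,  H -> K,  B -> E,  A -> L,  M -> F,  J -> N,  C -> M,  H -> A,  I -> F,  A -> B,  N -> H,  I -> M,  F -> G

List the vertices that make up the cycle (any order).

A, B, E, H, J, N

DFS with gray/black marking from N:
N gray
  I gray
    M gray
      F gray
        G gray
        G black
      F black
    M black
    D gray
    D black
    I→F: F black — skip
  I black
  H gray
    A gray
      L gray
      L black
      B gray
        E gray
          J gray
            J→N: N is gray → back edge
Back edge closes the cycle N → H → A → B → E → J → N; its vertices are {A, B, E, H, J, N}.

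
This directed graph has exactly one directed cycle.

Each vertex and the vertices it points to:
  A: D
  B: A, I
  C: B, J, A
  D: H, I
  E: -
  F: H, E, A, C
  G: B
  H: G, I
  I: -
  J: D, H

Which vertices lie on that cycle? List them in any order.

A, B, D, G, H

DFS with gray/black marking from A:
A gray
  D gray
    H gray
      G gray
        B gray
          B→A: A is gray → back edge
Back edge closes the cycle A → D → H → G → B → A; its vertices are {A, B, D, G, H}.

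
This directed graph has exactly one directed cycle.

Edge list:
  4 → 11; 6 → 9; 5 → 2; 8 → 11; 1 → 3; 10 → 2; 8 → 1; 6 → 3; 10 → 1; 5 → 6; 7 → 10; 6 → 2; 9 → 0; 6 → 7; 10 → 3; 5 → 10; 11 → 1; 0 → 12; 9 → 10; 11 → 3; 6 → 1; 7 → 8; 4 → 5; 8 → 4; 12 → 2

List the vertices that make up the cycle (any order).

4, 5, 6, 7, 8

DFS with gray/black marking from 6:
6 gray
  3 gray
  3 black
  2 gray
  2 black
  7 gray
    8 gray
      11 gray
        1 gray
          1→3: 3 black — skip
        1 black
        11→3: 3 black — skip
      11 black
      4 gray
        5 gray
          10 gray
            10→3: 3 black — skip
            10→1: 1 black — skip
            10→2: 2 black — skip
          10 black
          5→6: 6 is gray → back edge
Back edge closes the cycle 6 → 7 → 8 → 4 → 5 → 6; its vertices are {4, 5, 6, 7, 8}.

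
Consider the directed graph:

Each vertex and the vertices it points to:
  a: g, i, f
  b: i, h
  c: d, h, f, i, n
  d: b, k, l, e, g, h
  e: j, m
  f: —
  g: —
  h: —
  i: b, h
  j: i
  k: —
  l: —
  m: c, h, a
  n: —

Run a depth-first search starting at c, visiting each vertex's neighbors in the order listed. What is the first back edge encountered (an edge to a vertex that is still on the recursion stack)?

i->b

DFS from c (visiting each vertex's neighbors in the order listed); mark gray on enter, black on exit:
c gray
  d gray
    b gray
      i gray
        i→b: b is gray → back edge
First back edge: i → b.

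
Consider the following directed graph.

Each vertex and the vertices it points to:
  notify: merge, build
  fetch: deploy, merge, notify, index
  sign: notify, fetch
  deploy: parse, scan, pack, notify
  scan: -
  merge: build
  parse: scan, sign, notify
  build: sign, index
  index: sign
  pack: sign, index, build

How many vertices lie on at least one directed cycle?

A vertex is on a directed cycle iff it belongs to a strongly connected component of size ≥ 2 (or has a self-loop).
The vertices on cycles are {pack, sign, build, fetch, index, merge, parse, deploy, notify} — 9 in total.

9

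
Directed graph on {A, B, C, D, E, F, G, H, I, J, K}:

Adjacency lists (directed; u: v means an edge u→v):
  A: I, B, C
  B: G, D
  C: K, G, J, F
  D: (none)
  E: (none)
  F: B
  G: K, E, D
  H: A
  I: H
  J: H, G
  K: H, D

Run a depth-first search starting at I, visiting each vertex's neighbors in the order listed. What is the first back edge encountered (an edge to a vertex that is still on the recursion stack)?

DFS from I (visiting each vertex's neighbors in the order listed); mark gray on enter, black on exit:
I gray
  H gray
    A gray
      A→I: I is gray → back edge
First back edge: A → I.

A->I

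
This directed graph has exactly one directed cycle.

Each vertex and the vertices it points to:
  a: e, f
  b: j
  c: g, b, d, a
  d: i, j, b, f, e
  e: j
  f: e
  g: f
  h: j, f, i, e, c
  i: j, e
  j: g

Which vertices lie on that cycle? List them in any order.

DFS with gray/black marking from g:
g gray
  f gray
    e gray
      j gray
        j→g: g is gray → back edge
Back edge closes the cycle g → f → e → j → g; its vertices are {e, f, g, j}.

e, f, g, j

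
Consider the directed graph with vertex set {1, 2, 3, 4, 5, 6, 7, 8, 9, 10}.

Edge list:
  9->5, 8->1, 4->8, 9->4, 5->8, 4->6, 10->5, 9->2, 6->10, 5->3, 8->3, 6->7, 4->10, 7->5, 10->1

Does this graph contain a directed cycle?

No

DFS with white/gray/black marking, starting from 5:
5 gray
  8 gray
    3 gray
    3 black
    1 gray
    1 black
  8 black
  5→3: 3 black — skip
5 black
2 gray
2 black
4 gray
  10 gray
    10→1: 1 black — skip
    10→5: 5 black — skip
  10 black
  4→8: 8 black — skip
  6 gray
    6→10: 10 black — skip
    7 gray
      7→5: 5 black — skip
    7 black
  6 black
4 black
9 gray
  9→5: 5 black — skip
  9→4: 4 black — skip
  9→2: 2 black — skip
9 black
Every edge goes to a white or black vertex — no back edge, so the graph is acyclic.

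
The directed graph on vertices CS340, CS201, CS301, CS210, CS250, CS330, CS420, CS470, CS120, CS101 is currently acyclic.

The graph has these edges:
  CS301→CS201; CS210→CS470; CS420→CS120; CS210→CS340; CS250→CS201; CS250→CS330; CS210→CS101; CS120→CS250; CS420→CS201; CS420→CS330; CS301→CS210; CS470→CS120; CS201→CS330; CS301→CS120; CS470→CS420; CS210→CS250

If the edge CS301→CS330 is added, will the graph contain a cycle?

Adding CS301→CS330 creates a cycle iff CS330 can already reach CS301.
Explore from CS330: no path reaches CS301. The graph stays acyclic.

No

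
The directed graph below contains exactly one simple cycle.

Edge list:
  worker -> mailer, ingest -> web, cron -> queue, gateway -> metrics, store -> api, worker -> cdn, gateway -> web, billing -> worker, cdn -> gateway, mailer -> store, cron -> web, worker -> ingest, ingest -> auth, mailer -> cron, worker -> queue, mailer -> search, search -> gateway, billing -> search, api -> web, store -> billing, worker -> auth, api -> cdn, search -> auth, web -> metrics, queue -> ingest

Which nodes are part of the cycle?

DFS with gray/black marking from mailer:
mailer gray
  cron gray
    web gray
      metrics gray
      metrics black
    web black
    queue gray
      ingest gray
        ingest→web: web black — skip
        auth gray
        auth black
      ingest black
    queue black
  cron black
  store gray
    api gray
      api→web: web black — skip
      cdn gray
        gateway gray
          gateway→web: web black — skip
          gateway→metrics: metrics black — skip
        gateway black
      cdn black
    api black
    billing gray
      search gray
        search→auth: auth black — skip
        search→gateway: gateway black — skip
      search black
      worker gray
        worker→cdn: cdn black — skip
        worker→mailer: mailer is gray → back edge
Back edge closes the cycle mailer → store → billing → worker → mailer; its vertices are {store, mailer, worker, billing}.

store, mailer, worker, billing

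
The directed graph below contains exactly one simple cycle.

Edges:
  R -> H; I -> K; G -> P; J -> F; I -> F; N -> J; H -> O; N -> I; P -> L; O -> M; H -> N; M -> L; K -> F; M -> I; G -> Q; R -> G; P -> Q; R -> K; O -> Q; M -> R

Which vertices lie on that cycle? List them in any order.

DFS with gray/black marking from R:
R gray
  H gray
    N gray
      I gray
        K gray
          F gray
          F black
        K black
        I→F: F black — skip
      I black
      J gray
        J→F: F black — skip
      J black
    N black
    O gray
      M gray
        M→I: I black — skip
        L gray
        L black
        M→R: R is gray → back edge
Back edge closes the cycle R → H → O → M → R; its vertices are {H, M, O, R}.

H, M, O, R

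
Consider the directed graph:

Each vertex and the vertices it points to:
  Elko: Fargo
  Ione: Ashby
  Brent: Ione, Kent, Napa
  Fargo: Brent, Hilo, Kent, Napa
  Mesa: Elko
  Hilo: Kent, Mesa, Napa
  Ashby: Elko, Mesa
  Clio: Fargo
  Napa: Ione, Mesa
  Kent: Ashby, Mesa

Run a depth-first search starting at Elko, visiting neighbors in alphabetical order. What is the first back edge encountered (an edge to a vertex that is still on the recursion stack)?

Ashby→Elko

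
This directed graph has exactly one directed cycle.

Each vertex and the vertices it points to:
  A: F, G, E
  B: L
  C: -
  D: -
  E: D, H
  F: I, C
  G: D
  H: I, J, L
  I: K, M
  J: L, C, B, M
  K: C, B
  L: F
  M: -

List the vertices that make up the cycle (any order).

DFS with gray/black marking from F:
F gray
  I gray
    K gray
      C gray
      C black
      B gray
        L gray
          L→F: F is gray → back edge
Back edge closes the cycle F → I → K → B → L → F; its vertices are {B, F, I, K, L}.

B, F, I, K, L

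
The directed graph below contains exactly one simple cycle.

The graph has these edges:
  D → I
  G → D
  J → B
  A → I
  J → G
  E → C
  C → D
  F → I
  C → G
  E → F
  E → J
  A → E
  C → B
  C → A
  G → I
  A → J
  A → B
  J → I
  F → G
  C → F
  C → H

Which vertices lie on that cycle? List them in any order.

DFS with gray/black marking from C:
C gray
  G gray
    I gray
    I black
    D gray
      D→I: I black — skip
    D black
  G black
  C→D: D black — skip
  A gray
    A→I: I black — skip
    E gray
      E→C: C is gray → back edge
Back edge closes the cycle C → A → E → C; its vertices are {A, C, E}.

A, C, E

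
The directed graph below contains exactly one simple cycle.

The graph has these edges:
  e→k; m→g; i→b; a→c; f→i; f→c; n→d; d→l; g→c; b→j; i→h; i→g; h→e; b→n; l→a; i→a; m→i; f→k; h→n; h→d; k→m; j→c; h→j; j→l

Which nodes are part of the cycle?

e, h, i, k, m

DFS with gray/black marking from k:
k gray
  m gray
    i gray
      b gray
        j gray
          l gray
            a gray
              c gray
              c black
            a black
          l black
          j→c: c black — skip
        j black
        n gray
          d gray
            d→l: l black — skip
          d black
        n black
      b black
      i→a: a black — skip
      h gray
        h→j: j black — skip
        h→n: n black — skip
        e gray
          e→k: k is gray → back edge
Back edge closes the cycle k → m → i → h → e → k; its vertices are {e, h, i, k, m}.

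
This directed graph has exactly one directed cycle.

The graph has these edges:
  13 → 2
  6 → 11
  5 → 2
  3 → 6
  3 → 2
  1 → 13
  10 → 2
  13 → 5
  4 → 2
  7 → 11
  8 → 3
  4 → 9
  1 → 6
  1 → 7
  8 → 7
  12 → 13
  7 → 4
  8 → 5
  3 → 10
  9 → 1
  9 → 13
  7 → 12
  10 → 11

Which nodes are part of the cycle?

1, 4, 7, 9

DFS with gray/black marking from 7:
7 gray
  4 gray
    2 gray
    2 black
    9 gray
      1 gray
        13 gray
          13→2: 2 black — skip
          5 gray
            5→2: 2 black — skip
          5 black
        13 black
        6 gray
          11 gray
          11 black
        6 black
        1→7: 7 is gray → back edge
Back edge closes the cycle 7 → 4 → 9 → 1 → 7; its vertices are {1, 4, 7, 9}.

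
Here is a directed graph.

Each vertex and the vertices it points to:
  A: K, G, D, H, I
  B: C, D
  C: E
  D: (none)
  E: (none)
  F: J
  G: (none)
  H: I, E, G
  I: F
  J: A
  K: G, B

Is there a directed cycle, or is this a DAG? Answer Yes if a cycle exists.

DFS with white/gray/black marking, starting from F:
F gray
  J gray
    A gray
      K gray
        G gray
        G black
        B gray
          C gray
            E gray
            E black
          C black
          D gray
          D black
        B black
      K black
      A→G: G black — skip
      A→D: D black — skip
      H gray
        I gray
          I→F: F is gray → back edge
Back edge found, so a cycle exists: F → J → A → H → I → F.

Yes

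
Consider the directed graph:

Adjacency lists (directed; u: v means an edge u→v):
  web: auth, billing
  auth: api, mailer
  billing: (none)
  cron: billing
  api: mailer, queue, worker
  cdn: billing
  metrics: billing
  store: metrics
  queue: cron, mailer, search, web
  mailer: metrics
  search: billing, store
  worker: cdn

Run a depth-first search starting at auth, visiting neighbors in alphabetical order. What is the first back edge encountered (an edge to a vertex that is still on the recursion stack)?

web→auth

DFS from auth (visiting neighbors in alphabetical order); mark gray on enter, black on exit:
auth gray
  api gray
    mailer gray
      metrics gray
        billing gray
        billing black
      metrics black
    mailer black
    queue gray
      cron gray
        cron→billing: billing black — skip
      cron black
      queue→mailer: mailer black — skip
      search gray
        search→billing: billing black — skip
        store gray
          store→metrics: metrics black — skip
        store black
      search black
      web gray
        web→auth: auth is gray → back edge
First back edge: web → auth.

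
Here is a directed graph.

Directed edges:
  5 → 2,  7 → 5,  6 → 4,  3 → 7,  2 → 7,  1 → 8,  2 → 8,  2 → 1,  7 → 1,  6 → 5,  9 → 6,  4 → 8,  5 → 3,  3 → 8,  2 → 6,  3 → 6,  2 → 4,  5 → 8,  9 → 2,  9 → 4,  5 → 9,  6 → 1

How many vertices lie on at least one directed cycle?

6

A vertex is on a directed cycle iff it belongs to a strongly connected component of size ≥ 2 (or has a self-loop).
The vertices on cycles are {2, 3, 5, 6, 7, 9} — 6 in total.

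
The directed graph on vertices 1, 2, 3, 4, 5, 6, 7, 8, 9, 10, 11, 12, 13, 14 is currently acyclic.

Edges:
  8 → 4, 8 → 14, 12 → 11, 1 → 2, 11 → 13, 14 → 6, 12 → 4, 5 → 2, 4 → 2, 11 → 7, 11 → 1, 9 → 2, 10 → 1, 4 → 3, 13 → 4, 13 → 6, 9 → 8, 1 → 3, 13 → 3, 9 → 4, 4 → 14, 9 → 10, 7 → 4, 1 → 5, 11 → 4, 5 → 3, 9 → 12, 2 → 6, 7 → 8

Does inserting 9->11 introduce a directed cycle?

No

Adding 9→11 creates a cycle iff 11 can already reach 9.
Explore from 11: no path reaches 9. The graph stays acyclic.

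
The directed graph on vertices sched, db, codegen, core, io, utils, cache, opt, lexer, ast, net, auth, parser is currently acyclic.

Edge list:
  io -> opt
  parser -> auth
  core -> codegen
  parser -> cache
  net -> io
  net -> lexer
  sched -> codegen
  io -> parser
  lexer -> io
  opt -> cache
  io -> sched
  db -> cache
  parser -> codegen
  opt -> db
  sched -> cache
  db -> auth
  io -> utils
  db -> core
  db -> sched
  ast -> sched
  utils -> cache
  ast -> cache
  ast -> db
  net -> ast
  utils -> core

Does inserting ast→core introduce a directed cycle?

No

Adding ast→core creates a cycle iff core can already reach ast.
Explore from core: no path reaches ast. The graph stays acyclic.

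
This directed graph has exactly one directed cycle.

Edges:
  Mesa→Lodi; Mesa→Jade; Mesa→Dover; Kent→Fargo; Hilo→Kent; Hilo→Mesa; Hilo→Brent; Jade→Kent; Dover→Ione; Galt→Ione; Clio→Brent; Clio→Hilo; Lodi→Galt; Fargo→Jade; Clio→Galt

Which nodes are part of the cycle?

Jade, Kent, Fargo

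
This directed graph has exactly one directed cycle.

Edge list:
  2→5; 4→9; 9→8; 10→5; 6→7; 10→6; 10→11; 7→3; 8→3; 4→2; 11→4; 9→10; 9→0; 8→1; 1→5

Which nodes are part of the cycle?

4, 9, 10, 11

DFS with gray/black marking from 4:
4 gray
  9 gray
    10 gray
      5 gray
      5 black
      6 gray
        7 gray
          3 gray
          3 black
        7 black
      6 black
      11 gray
        11→4: 4 is gray → back edge
Back edge closes the cycle 4 → 9 → 10 → 11 → 4; its vertices are {4, 9, 10, 11}.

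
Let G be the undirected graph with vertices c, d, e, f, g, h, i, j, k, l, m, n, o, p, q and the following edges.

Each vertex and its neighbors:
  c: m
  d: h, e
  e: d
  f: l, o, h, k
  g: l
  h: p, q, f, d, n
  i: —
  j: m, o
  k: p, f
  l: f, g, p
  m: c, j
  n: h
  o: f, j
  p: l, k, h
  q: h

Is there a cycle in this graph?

Yes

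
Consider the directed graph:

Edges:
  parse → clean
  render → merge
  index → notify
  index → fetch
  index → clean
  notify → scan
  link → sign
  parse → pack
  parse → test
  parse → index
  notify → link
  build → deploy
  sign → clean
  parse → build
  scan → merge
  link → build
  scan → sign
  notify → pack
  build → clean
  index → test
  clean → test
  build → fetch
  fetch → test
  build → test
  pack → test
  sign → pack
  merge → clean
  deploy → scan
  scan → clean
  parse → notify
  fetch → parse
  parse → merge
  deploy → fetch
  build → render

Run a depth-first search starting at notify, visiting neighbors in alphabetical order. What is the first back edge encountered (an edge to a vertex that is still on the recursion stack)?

parse→build

DFS from notify (visiting neighbors in alphabetical order); mark gray on enter, black on exit:
notify gray
  link gray
    build gray
      clean gray
        test gray
        test black
      clean black
      deploy gray
        fetch gray
          parse gray
            parse→build: build is gray → back edge
First back edge: parse → build.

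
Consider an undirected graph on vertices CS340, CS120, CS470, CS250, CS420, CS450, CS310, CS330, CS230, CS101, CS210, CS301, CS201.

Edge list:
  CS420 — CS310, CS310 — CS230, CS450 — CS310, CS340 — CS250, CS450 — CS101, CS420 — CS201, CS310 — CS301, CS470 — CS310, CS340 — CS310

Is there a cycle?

DFS, tracking each vertex's parent; an edge to a visited non-parent vertex closes a cycle.
Start from CS420:
visit CS420 (parent –)
  visit CS310 (parent CS420)
    visit CS340 (parent CS310)
      CS340–CS310: parent, skip
      visit CS250 (parent CS340)
        CS250–CS340: parent, skip
    visit CS450 (parent CS310)
      visit CS101 (parent CS450)
        CS101–CS450: parent, skip
      CS450–CS310: parent, skip
    visit CS470 (parent CS310)
      CS470–CS310: parent, skip
    CS310–CS420: parent, skip
    visit CS301 (parent CS310)
      CS301–CS310: parent, skip
    visit CS230 (parent CS310)
      CS230–CS310: parent, skip
  visit CS201 (parent CS420)
    CS201–CS420: parent, skip
visit CS120 (parent –)
visit CS330 (parent –)
visit CS210 (parent –)
No non-parent visited neighbor found — the graph is a forest.

No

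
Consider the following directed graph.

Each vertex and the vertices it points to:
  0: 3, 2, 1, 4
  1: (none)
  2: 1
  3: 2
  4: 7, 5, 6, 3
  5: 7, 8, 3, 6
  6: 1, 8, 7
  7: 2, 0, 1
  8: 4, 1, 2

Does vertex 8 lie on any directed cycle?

8 is on a cycle iff 8 can reach itself via ≥1 edge.
8 → 4 → 5 → 8 — yes.

Yes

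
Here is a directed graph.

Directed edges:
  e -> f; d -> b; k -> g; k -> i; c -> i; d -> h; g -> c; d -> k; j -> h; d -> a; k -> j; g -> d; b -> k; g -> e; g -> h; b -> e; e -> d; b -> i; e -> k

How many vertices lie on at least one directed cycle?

5

A vertex is on a directed cycle iff it belongs to a strongly connected component of size ≥ 2 (or has a self-loop).
The vertices on cycles are {b, d, e, g, k} — 5 in total.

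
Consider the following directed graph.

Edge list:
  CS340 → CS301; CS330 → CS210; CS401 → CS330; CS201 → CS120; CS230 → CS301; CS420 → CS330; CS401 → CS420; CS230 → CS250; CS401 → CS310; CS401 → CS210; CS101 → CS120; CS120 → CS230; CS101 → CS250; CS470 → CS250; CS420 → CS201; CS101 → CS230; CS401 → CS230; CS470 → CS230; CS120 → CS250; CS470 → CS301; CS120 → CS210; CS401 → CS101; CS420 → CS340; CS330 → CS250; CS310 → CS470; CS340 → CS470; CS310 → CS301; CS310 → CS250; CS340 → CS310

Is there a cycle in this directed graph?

No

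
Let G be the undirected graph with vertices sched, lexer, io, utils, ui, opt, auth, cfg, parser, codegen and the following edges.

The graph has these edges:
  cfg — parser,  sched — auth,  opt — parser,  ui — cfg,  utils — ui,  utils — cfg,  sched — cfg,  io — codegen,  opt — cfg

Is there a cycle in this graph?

Yes

DFS, tracking each vertex's parent; an edge to a visited non-parent vertex closes a cycle.
Start from auth:
visit auth (parent –)
  visit sched (parent auth)
    visit cfg (parent sched)
      visit utils (parent cfg)
        utils–cfg: parent, skip
        visit ui (parent utils)
          ui–utils: parent, skip
          ui–cfg: cfg visited and ≠ parent → cycle
Cycle: cfg – utils – ui – cfg.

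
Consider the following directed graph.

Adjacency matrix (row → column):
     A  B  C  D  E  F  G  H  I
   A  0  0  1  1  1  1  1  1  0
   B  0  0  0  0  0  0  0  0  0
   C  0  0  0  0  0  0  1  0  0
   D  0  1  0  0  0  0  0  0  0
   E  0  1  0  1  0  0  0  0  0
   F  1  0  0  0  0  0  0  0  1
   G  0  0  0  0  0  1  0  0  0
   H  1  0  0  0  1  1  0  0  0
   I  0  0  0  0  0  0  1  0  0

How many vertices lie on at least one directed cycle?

A vertex is on a directed cycle iff it belongs to a strongly connected component of size ≥ 2 (or has a self-loop).
The vertices on cycles are {A, C, F, G, H, I} — 6 in total.

6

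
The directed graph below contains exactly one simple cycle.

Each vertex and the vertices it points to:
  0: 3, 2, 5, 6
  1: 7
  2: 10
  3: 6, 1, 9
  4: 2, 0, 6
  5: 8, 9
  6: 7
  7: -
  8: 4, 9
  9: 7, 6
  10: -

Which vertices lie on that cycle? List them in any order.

DFS with gray/black marking from 4:
4 gray
  2 gray
    10 gray
    10 black
  2 black
  0 gray
    3 gray
      6 gray
        7 gray
        7 black
      6 black
      1 gray
        1→7: 7 black — skip
      1 black
      9 gray
        9→7: 7 black — skip
        9→6: 6 black — skip
      9 black
    3 black
    0→2: 2 black — skip
    5 gray
      8 gray
        8→4: 4 is gray → back edge
Back edge closes the cycle 4 → 0 → 5 → 8 → 4; its vertices are {0, 4, 5, 8}.

0, 4, 5, 8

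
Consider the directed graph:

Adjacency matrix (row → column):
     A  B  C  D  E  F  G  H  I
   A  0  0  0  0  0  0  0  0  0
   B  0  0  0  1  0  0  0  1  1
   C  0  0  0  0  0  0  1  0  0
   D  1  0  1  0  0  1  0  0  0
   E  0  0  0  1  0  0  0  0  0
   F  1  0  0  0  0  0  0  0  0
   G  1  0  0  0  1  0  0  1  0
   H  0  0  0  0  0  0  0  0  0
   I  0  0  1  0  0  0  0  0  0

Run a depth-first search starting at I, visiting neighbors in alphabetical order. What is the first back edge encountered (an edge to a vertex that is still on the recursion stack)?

D->C

DFS from I (visiting neighbors in alphabetical order); mark gray on enter, black on exit:
I gray
  C gray
    G gray
      A gray
      A black
      E gray
        D gray
          D→A: A black — skip
          D→C: C is gray → back edge
First back edge: D → C.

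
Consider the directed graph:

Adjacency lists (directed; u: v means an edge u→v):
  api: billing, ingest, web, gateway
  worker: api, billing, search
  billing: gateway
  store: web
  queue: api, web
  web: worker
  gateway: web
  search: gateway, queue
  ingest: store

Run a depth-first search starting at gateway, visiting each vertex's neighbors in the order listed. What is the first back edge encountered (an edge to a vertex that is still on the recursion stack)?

DFS from gateway (visiting each vertex's neighbors in the order listed); mark gray on enter, black on exit:
gateway gray
  web gray
    worker gray
      api gray
        billing gray
          billing→gateway: gateway is gray → back edge
First back edge: billing → gateway.

billing→gateway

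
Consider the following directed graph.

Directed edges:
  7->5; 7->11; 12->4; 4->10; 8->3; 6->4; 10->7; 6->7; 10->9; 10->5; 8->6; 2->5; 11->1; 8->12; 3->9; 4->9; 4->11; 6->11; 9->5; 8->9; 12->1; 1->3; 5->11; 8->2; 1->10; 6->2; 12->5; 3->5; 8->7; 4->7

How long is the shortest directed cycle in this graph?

For each vertex v, BFS finds the shortest path from v back to v.
The shortest such closed walk is 3 → 5 → 11 → 1 → 3, length 4.

4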